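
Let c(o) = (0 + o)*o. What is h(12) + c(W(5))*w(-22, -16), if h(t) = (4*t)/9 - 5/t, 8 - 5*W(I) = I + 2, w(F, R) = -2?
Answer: 1451/300 ≈ 4.8367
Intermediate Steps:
W(I) = 6/5 - I/5 (W(I) = 8/5 - (I + 2)/5 = 8/5 - (2 + I)/5 = 8/5 + (-⅖ - I/5) = 6/5 - I/5)
c(o) = o² (c(o) = o*o = o²)
h(t) = -5/t + 4*t/9 (h(t) = (4*t)*(⅑) - 5/t = 4*t/9 - 5/t = -5/t + 4*t/9)
h(12) + c(W(5))*w(-22, -16) = (-5/12 + (4/9)*12) + (6/5 - ⅕*5)²*(-2) = (-5*1/12 + 16/3) + (6/5 - 1)²*(-2) = (-5/12 + 16/3) + (⅕)²*(-2) = 59/12 + (1/25)*(-2) = 59/12 - 2/25 = 1451/300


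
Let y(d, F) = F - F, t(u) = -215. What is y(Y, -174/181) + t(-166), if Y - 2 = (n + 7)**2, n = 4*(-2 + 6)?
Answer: -215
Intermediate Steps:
n = 16 (n = 4*4 = 16)
Y = 531 (Y = 2 + (16 + 7)**2 = 2 + 23**2 = 2 + 529 = 531)
y(d, F) = 0
y(Y, -174/181) + t(-166) = 0 - 215 = -215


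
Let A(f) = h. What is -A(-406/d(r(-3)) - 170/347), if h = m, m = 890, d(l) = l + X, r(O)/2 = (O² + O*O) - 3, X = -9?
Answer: -890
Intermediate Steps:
r(O) = -6 + 4*O² (r(O) = 2*((O² + O*O) - 3) = 2*((O² + O²) - 3) = 2*(2*O² - 3) = 2*(-3 + 2*O²) = -6 + 4*O²)
d(l) = -9 + l (d(l) = l - 9 = -9 + l)
h = 890
A(f) = 890
-A(-406/d(r(-3)) - 170/347) = -1*890 = -890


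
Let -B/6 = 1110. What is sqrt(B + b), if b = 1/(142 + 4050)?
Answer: I*sqrt(7314704378)/1048 ≈ 81.609*I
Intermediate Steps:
B = -6660 (B = -6*1110 = -6660)
b = 1/4192 ≈ 0.00023855
sqrt(B + b) = sqrt(-6660 + 1/4192) = sqrt(-27918719/4192) = I*sqrt(7314704378)/1048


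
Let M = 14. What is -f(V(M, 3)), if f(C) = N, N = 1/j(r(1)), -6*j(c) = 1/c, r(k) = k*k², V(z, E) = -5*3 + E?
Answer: 6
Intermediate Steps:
V(z, E) = -15 + E
r(k) = k³
j(c) = -1/(6*c)
N = -6 (N = 1/(-1/(6*(1³))) = 1/(-⅙/1) = 1/(-⅙*1) = 1/(-⅙) = -6)
f(C) = -6
-f(V(M, 3)) = -1*(-6) = 6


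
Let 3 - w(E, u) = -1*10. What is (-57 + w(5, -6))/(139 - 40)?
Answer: -4/9 ≈ -0.44444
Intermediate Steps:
w(E, u) = 13 (w(E, u) = 3 - (-1)*10 = 3 - 1*(-10) = 3 + 10 = 13)
(-57 + w(5, -6))/(139 - 40) = (-57 + 13)/(139 - 40) = -44/99 = -44*1/99 = -4/9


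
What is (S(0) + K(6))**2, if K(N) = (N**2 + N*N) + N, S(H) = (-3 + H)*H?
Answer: 6084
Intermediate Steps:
S(H) = H*(-3 + H)
K(N) = N + 2*N**2 (K(N) = (N**2 + N**2) + N = 2*N**2 + N = N + 2*N**2)
(S(0) + K(6))**2 = (0*(-3 + 0) + 6*(1 + 2*6))**2 = (0*(-3) + 6*(1 + 12))**2 = (0 + 6*13)**2 = (0 + 78)**2 = 78**2 = 6084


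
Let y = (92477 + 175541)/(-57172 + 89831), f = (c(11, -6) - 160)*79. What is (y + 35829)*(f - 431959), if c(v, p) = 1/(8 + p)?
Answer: -94602853995741/5938 ≈ -1.5932e+10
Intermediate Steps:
f = -25201/2 (f = (1/(8 - 6) - 160)*79 = (1/2 - 160)*79 = -319/2*79 = -25201/2 ≈ -12601.)
y = 268018/32659 ≈ 8.2066
(y + 35829)*(f - 431959) = (268018/32659 + 35829)*(-25201/2 - 431959) = (1170407329/32659)*(-889119/2) = -94602853995741/5938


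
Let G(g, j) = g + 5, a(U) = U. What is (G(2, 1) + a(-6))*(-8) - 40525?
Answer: -40533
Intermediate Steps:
G(g, j) = 5 + g
(G(2, 1) + a(-6))*(-8) - 40525 = ((5 + 2) - 6)*(-8) - 40525 = (7 - 6)*(-8) - 40525 = 1*(-8) - 40525 = -8 - 40525 = -40533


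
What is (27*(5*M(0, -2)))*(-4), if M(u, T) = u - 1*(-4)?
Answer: -2160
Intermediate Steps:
M(u, T) = 4 + u (M(u, T) = u + 4 = 4 + u)
(27*(5*M(0, -2)))*(-4) = (27*(5*(4 + 0)))*(-4) = (27*(5*4))*(-4) = (27*20)*(-4) = 540*(-4) = -2160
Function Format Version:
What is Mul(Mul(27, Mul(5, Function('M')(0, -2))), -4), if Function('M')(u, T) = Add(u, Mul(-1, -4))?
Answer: -2160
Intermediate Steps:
Function('M')(u, T) = Add(4, u) (Function('M')(u, T) = Add(u, 4) = Add(4, u))
Mul(Mul(27, Mul(5, Function('M')(0, -2))), -4) = Mul(Mul(27, Mul(5, Add(4, 0))), -4) = Mul(Mul(27, Mul(5, 4)), -4) = Mul(Mul(27, 20), -4) = Mul(540, -4) = -2160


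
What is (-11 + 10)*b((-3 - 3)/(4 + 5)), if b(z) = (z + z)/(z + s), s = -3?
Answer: -4/11 ≈ -0.36364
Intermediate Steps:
b(z) = 2*z/(-3 + z) (b(z) = (z + z)/(z - 3) = (2*z)/(-3 + z) = 2*z/(-3 + z))
(-11 + 10)*b((-3 - 3)/(4 + 5)) = (-11 + 10)*(2*((-3 - 3)/(4 + 5))/(-3 + (-3 - 3)/(4 + 5))) = -2*(-6/9)/(-3 - 6/9) = -2*(-6*1/9)/(-3 - 6*1/9) = -2*(-2)/(3*(-3 - 2/3)) = -2*(-2)/(3*(-11/3)) = -2*(-2)*(-3)/(3*11) = -1*4/11 = -4/11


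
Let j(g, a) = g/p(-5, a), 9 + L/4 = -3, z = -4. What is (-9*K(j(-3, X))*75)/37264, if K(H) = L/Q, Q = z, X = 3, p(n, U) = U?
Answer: -2025/9316 ≈ -0.21737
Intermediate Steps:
L = -48 (L = -36 + 4*(-3) = -36 - 12 = -48)
j(g, a) = g/a
Q = -4
K(H) = 12 (K(H) = -48/(-4) = -48*(-¼) = 12)
(-9*K(j(-3, X))*75)/37264 = (-9*12*75)/37264 = -108*75*(1/37264) = -8100*1/37264 = -2025/9316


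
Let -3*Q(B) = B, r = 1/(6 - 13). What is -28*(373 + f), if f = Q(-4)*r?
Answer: -31316/3 ≈ -10439.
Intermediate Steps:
r = -1/7 (r = 1/(-7) = -1/7 ≈ -0.14286)
Q(B) = -B/3
f = -4/21 (f = -1/3*(-4)*(-1/7) = (4/3)*(-1/7) = -4/21 ≈ -0.19048)
-28*(373 + f) = -28*(373 - 4/21) = -28*7829/21 = -31316/3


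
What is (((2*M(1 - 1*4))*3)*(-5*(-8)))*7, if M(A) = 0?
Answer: 0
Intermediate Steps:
(((2*M(1 - 1*4))*3)*(-5*(-8)))*7 = (((2*0)*3)*(-5*(-8)))*7 = ((0*3)*40)*7 = (0*40)*7 = 0*7 = 0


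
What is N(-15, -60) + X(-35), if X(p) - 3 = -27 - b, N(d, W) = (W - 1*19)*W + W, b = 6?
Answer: 4650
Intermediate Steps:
N(d, W) = W + W*(-19 + W) (N(d, W) = (W - 19)*W + W = (-19 + W)*W + W = W*(-19 + W) + W = W + W*(-19 + W))
X(p) = -30 (X(p) = 3 + (-27 - 1*6) = 3 + (-27 - 6) = 3 - 33 = -30)
N(-15, -60) + X(-35) = -60*(-18 - 60) - 30 = -60*(-78) - 30 = 4680 - 30 = 4650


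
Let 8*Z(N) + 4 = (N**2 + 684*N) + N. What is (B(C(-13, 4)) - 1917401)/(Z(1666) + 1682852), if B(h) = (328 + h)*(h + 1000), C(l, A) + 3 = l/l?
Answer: -6368212/8689789 ≈ -0.73284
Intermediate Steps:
C(l, A) = -2 (C(l, A) = -3 + l/l = -3 + 1 = -2)
Z(N) = -1/2 + N**2/8 + 685*N/8 (Z(N) = -1/2 + ((N**2 + 684*N) + N)/8 = -1/2 + (N**2 + 685*N)/8 = -1/2 + (N**2/8 + 685*N/8) = -1/2 + N**2/8 + 685*N/8)
B(h) = (328 + h)*(1000 + h)
(B(C(-13, 4)) - 1917401)/(Z(1666) + 1682852) = ((328000 + (-2)**2 + 1328*(-2)) - 1917401)/((-1/2 + (1/8)*1666**2 + (685/8)*1666) + 1682852) = ((328000 + 4 - 2656) - 1917401)/((-1/2 + (1/8)*2775556 + 570605/4) + 1682852) = (325348 - 1917401)/((-1/2 + 693889/2 + 570605/4) + 1682852) = -1592053/(1958381/4 + 1682852) = -1592053/8689789/4 = -1592053*4/8689789 = -6368212/8689789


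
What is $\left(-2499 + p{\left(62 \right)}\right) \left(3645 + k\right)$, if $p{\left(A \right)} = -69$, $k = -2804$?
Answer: $-2159688$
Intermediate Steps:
$\left(-2499 + p{\left(62 \right)}\right) \left(3645 + k\right) = \left(-2499 - 69\right) \left(3645 - 2804\right) = \left(-2568\right) 841 = -2159688$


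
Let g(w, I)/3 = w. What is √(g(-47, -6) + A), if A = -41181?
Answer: I*√41322 ≈ 203.28*I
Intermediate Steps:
g(w, I) = 3*w
√(g(-47, -6) + A) = √(3*(-47) - 41181) = √(-141 - 41181) = √(-41322) = I*√41322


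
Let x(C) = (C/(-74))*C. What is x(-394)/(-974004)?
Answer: 38809/18019074 ≈ 0.0021538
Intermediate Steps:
x(C) = -C**2/74 (x(C) = (C*(-1/74))*C = (-C/74)*C = -C**2/74)
x(-394)/(-974004) = -1/74*(-394)**2/(-974004) = -1/74*155236*(-1/974004) = -77618/37*(-1/974004) = 38809/18019074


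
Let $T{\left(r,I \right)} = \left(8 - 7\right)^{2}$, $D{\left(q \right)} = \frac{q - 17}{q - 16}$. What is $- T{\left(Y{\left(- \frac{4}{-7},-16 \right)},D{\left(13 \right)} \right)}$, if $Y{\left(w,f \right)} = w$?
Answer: $-1$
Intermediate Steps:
$D{\left(q \right)} = \frac{-17 + q}{-16 + q}$
$T{\left(r,I \right)} = 1$ ($T{\left(r,I \right)} = 1^{2} = 1$)
$- T{\left(Y{\left(- \frac{4}{-7},-16 \right)},D{\left(13 \right)} \right)} = \left(-1\right) 1 = -1$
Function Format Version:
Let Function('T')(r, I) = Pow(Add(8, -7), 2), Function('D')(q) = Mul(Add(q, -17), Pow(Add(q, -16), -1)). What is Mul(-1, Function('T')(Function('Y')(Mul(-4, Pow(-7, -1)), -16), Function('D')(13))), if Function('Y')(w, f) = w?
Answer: -1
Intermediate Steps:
Function('D')(q) = Mul(Pow(Add(-16, q), -1), Add(-17, q)) (Function('D')(q) = Mul(Add(-17, q), Pow(Add(-16, q), -1)) = Mul(Pow(Add(-16, q), -1), Add(-17, q)))
Function('T')(r, I) = 1 (Function('T')(r, I) = Pow(1, 2) = 1)
Mul(-1, Function('T')(Function('Y')(Mul(-4, Pow(-7, -1)), -16), Function('D')(13))) = Mul(-1, 1) = -1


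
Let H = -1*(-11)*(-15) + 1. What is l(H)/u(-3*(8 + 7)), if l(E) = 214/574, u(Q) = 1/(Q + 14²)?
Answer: 16157/287 ≈ 56.296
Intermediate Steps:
u(Q) = 1/(196 + Q) (u(Q) = 1/(Q + 196) = 1/(196 + Q))
H = -164 (H = 11*(-15) + 1 = -165 + 1 = -164)
l(E) = 107/287 (l(E) = 214*(1/574) = 107/287)
l(H)/u(-3*(8 + 7)) = 107/(287*(1/(196 - 3*(8 + 7)))) = 107/(287*(1/(196 - 3*15))) = 107/(287*(1/(196 - 45))) = 107/(287*(1/151)) = (107/287)*151 = 16157/287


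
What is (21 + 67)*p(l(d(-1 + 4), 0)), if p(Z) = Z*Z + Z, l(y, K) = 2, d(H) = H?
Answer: 528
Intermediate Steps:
p(Z) = Z + Z² (p(Z) = Z² + Z = Z + Z²)
(21 + 67)*p(l(d(-1 + 4), 0)) = (21 + 67)*(2*(1 + 2)) = 88*(2*3) = 88*6 = 528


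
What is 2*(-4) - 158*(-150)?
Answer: 23692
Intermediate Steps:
2*(-4) - 158*(-150) = -8 + 23700 = 23692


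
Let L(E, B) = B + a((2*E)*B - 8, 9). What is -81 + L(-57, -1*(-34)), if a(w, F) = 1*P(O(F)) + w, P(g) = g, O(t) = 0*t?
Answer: -3931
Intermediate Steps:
O(t) = 0
a(w, F) = w (a(w, F) = 1*0 + w = 0 + w = w)
L(E, B) = -8 + B + 2*B*E (L(E, B) = B + ((2*E)*B - 8) = B + (2*B*E - 8) = B + (-8 + 2*B*E) = -8 + B + 2*B*E)
-81 + L(-57, -1*(-34)) = -81 + (-8 - 1*(-34) + 2*(-1*(-34))*(-57)) = -81 + (-8 + 34 + 2*34*(-57)) = -81 + (-8 + 34 - 3876) = -81 - 3850 = -3931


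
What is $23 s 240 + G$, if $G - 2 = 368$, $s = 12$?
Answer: $66610$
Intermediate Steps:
$G = 370$ ($G = 2 + 368 = 370$)
$23 s 240 + G = 23 \cdot 12 \cdot 240 + 370 = 276 \cdot 240 + 370 = 66240 + 370 = 66610$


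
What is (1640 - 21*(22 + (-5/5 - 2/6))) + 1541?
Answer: 2747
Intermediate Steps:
(1640 - 21*(22 + (-5/5 - 2/6))) + 1541 = (1640 - 21*(22 + (-5*1/5 - 2*1/6))) + 1541 = (1640 - 21*(22 + (-1 - 1/3))) + 1541 = (1640 - 21*(22 - 4/3)) + 1541 = (1640 - 21*62/3) + 1541 = (1640 - 434) + 1541 = 1206 + 1541 = 2747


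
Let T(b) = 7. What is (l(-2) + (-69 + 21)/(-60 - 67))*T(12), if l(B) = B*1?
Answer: -1442/127 ≈ -11.354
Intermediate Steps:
l(B) = B
(l(-2) + (-69 + 21)/(-60 - 67))*T(12) = (-2 + (-69 + 21)/(-60 - 67))*7 = (-2 - 48/(-127))*7 = (-2 - 48*(-1/127))*7 = (-2 + 48/127)*7 = -206/127*7 = -1442/127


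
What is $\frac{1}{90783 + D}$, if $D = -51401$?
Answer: $\frac{1}{39382} \approx 2.5392 \cdot 10^{-5}$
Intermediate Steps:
$\frac{1}{90783 + D} = \frac{1}{90783 - 51401} = \frac{1}{39382}$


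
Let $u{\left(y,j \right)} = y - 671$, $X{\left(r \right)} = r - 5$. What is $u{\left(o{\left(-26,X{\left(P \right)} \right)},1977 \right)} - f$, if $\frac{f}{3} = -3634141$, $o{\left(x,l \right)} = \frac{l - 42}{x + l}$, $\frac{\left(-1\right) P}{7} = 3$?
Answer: $\frac{141722793}{13} \approx 1.0902 \cdot 10^{7}$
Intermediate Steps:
$P = -21$ ($P = \left(-7\right) 3 = -21$)
$X{\left(r \right)} = -5 + r$ ($X{\left(r \right)} = r - 5 = -5 + r$)
$o{\left(x,l \right)} = \frac{-42 + l}{l + x}$
$f = -10902423$ ($f = 3 \left(-3634141\right) = -10902423$)
$u{\left(y,j \right)} = -671 + y$ ($u{\left(y,j \right)} = y - 671 = -671 + y$)
$u{\left(o{\left(-26,X{\left(P \right)} \right)},1977 \right)} - f = \left(-671 + \frac{-42 - 26}{\left(-5 - 21\right) - 26}\right) - -10902423 = \left(-671 + \frac{-42 - 26}{-26 - 26}\right) + 10902423 = \left(-671 + \frac{1}{-52} \left(-68\right)\right) + 10902423 = \left(-671 - - \frac{17}{13}\right) + 10902423 = \left(-671 + \frac{17}{13}\right) + 10902423 = - \frac{8706}{13} + 10902423 = \frac{141722793}{13}$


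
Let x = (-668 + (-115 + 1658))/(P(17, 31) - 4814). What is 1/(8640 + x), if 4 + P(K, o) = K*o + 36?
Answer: 851/7352465 ≈ 0.00011574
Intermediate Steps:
P(K, o) = 32 + K*o (P(K, o) = -4 + (K*o + 36) = -4 + (36 + K*o) = 32 + K*o)
x = -175/851 (x = (-668 + (-115 + 1658))/((32 + 17*31) - 4814) = (-668 + 1543)/((32 + 527) - 4814) = 875/(559 - 4814) = 875/(-4255) = 875*(-1/4255) = -175/851 ≈ -0.20564)
1/(8640 + x) = 1/(8640 - 175/851) = 1/(7352465/851) = 851/7352465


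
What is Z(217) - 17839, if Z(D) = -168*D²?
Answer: -7928791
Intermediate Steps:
Z(217) - 17839 = -168*217² - 17839 = -168*47089 - 17839 = -7910952 - 17839 = -7928791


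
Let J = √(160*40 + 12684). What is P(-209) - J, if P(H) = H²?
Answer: 43681 - 2*√4771 ≈ 43543.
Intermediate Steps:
J = 2*√4771 (J = √(6400 + 12684) = √19084 = 2*√4771 ≈ 138.14)
P(-209) - J = (-209)² - 2*√4771 = 43681 - 2*√4771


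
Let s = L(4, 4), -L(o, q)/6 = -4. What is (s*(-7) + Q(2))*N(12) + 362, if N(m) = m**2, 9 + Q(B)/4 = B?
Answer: -27862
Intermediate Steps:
L(o, q) = 24 (L(o, q) = -6*(-4) = 24)
Q(B) = -36 + 4*B
s = 24
(s*(-7) + Q(2))*N(12) + 362 = (24*(-7) + (-36 + 4*2))*12**2 + 362 = (-168 + (-36 + 8))*144 + 362 = (-168 - 28)*144 + 362 = -196*144 + 362 = -28224 + 362 = -27862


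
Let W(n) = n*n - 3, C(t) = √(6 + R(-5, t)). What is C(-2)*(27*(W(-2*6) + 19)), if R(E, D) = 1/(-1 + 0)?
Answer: 4320*√5 ≈ 9659.8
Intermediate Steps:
R(E, D) = -1 (R(E, D) = 1/(-1) = -1)
C(t) = √5 (C(t) = √(6 - 1) = √5)
W(n) = -3 + n² (W(n) = n² - 3 = -3 + n²)
C(-2)*(27*(W(-2*6) + 19)) = √5*(27*((-3 + (-2*6)²) + 19)) = √5*(27*((-3 + (-12)²) + 19)) = √5*(27*((-3 + 144) + 19)) = √5*(27*(141 + 19)) = √5*(27*160) = √5*4320 = 4320*√5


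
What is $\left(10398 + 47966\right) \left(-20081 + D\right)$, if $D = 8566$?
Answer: $-672061460$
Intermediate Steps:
$\left(10398 + 47966\right) \left(-20081 + D\right) = \left(10398 + 47966\right) \left(-20081 + 8566\right) = 58364 \left(-11515\right) = -672061460$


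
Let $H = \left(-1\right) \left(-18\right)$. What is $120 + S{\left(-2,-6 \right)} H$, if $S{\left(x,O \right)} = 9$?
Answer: $282$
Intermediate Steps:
$H = 18$
$120 + S{\left(-2,-6 \right)} H = 120 + 9 \cdot 18 = 120 + 162 = 282$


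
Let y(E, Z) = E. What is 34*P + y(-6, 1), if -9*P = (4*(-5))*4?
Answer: 2666/9 ≈ 296.22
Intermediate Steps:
P = 80/9 (P = -4*(-5)*4/9 = -(-20)*4/9 = -⅑*(-80) = 80/9 ≈ 8.8889)
34*P + y(-6, 1) = 34*(80/9) - 6 = 2720/9 - 6 = 2666/9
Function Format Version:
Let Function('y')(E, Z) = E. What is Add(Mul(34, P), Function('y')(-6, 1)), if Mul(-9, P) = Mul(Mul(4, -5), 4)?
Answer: Rational(2666, 9) ≈ 296.22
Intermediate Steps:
P = Rational(80, 9) (P = Mul(Rational(-1, 9), Mul(Mul(4, -5), 4)) = Mul(Rational(-1, 9), Mul(-20, 4)) = Mul(Rational(-1, 9), -80) = Rational(80, 9) ≈ 8.8889)
Add(Mul(34, P), Function('y')(-6, 1)) = Add(Mul(34, Rational(80, 9)), -6) = Add(Rational(2720, 9), -6) = Rational(2666, 9)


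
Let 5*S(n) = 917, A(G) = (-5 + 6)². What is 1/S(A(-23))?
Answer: 5/917 ≈ 0.0054526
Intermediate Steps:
A(G) = 1 (A(G) = 1² = 1)
S(n) = 917/5 (S(n) = (⅕)*917 = 917/5)
1/S(A(-23)) = 1/(917/5) = 5/917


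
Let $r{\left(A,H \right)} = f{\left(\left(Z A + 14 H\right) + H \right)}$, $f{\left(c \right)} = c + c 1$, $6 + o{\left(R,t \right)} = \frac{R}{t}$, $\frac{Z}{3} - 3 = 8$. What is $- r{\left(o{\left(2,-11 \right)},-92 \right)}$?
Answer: $3168$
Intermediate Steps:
$Z = 33$ ($Z = 9 + 3 \cdot 8 = 9 + 24 = 33$)
$o{\left(R,t \right)} = -6 + \frac{R}{t}$
$f{\left(c \right)} = 2 c$ ($f{\left(c \right)} = c + c = 2 c$)
$r{\left(A,H \right)} = 30 H + 66 A$ ($r{\left(A,H \right)} = 2 \left(\left(33 A + 14 H\right) + H\right) = 2 \left(\left(14 H + 33 A\right) + H\right) = 2 \left(15 H + 33 A\right) = 30 H + 66 A$)
$- r{\left(o{\left(2,-11 \right)},-92 \right)} = - (30 \left(-92\right) + 66 \left(-6 + \frac{2}{-11}\right)) = - (-2760 + 66 \left(-6 + 2 \left(- \frac{1}{11}\right)\right)) = - (-2760 + 66 \left(-6 - \frac{2}{11}\right)) = - (-2760 + 66 \left(- \frac{68}{11}\right)) = - (-2760 - 408) = \left(-1\right) \left(-3168\right) = 3168$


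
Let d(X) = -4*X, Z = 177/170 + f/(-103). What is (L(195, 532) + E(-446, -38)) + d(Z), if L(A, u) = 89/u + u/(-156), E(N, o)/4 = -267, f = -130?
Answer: -196263509671/181648740 ≈ -1080.5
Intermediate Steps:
E(N, o) = -1068 (E(N, o) = 4*(-267) = -1068)
Z = 40331/17510 (Z = 177/170 - 130/(-103) = 177*(1/170) - 130*(-1/103) = 177/170 + 130/103 = 40331/17510 ≈ 2.3033)
L(A, u) = 89/u - u/156 (L(A, u) = 89/u + u*(-1/156) = 89/u - u/156)
(L(195, 532) + E(-446, -38)) + d(Z) = ((89/532 - 1/156*532) - 1068) - 4*40331/17510 = ((89*(1/532) - 133/39) - 1068) - 80662/8755 = ((89/532 - 133/39) - 1068) - 80662/8755 = (-67285/20748 - 1068) - 80662/8755 = -22226149/20748 - 80662/8755 = -196263509671/181648740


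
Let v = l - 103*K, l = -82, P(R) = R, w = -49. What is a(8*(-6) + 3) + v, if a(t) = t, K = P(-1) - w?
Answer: -5071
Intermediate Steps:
K = 48 (K = -1 - 1*(-49) = -1 + 49 = 48)
v = -5026 (v = -82 - 103*48 = -82 - 4944 = -5026)
a(8*(-6) + 3) + v = (8*(-6) + 3) - 5026 = (-48 + 3) - 5026 = -45 - 5026 = -5071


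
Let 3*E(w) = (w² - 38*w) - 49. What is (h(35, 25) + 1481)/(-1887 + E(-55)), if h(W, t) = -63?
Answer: -4254/595 ≈ -7.1496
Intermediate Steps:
E(w) = -49/3 - 38*w/3 + w²/3 (E(w) = ((w² - 38*w) - 49)/3 = (-49 + w² - 38*w)/3 = -49/3 - 38*w/3 + w²/3)
(h(35, 25) + 1481)/(-1887 + E(-55)) = (-63 + 1481)/(-1887 + (-49/3 - 38/3*(-55) + (⅓)*(-55)²)) = 1418/(-1887 + (-49/3 + 2090/3 + (⅓)*3025)) = 1418/(-1887 + (-49/3 + 2090/3 + 3025/3)) = 1418/(-1887 + 5066/3) = 1418/(-595/3) = 1418*(-3/595) = -4254/595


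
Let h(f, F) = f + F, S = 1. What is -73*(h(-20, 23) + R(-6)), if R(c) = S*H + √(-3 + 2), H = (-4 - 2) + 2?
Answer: 73 - 73*I ≈ 73.0 - 73.0*I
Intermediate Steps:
H = -4 (H = -6 + 2 = -4)
h(f, F) = F + f
R(c) = -4 + I (R(c) = 1*(-4) + √(-3 + 2) = -4 + √(-1) = -4 + I)
-73*(h(-20, 23) + R(-6)) = -73*((23 - 20) + (-4 + I)) = -73*(3 + (-4 + I)) = -73*(-1 + I) = 73 - 73*I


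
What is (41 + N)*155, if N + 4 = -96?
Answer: -9145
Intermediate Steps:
N = -100 (N = -4 - 96 = -100)
(41 + N)*155 = (41 - 100)*155 = -59*155 = -9145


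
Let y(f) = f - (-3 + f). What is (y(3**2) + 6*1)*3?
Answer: 27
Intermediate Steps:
y(f) = 3 (y(f) = f + (3 - f) = 3)
(y(3**2) + 6*1)*3 = (3 + 6*1)*3 = (3 + 6)*3 = 9*3 = 27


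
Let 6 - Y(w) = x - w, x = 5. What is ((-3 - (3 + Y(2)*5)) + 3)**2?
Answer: 324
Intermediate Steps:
Y(w) = 1 + w (Y(w) = 6 - (5 - w) = 6 + (-5 + w) = 1 + w)
((-3 - (3 + Y(2)*5)) + 3)**2 = ((-3 - (3 + (1 + 2)*5)) + 3)**2 = ((-3 - (3 + 3*5)) + 3)**2 = ((-3 - (3 + 15)) + 3)**2 = ((-3 - 1*18) + 3)**2 = ((-3 - 18) + 3)**2 = (-21 + 3)**2 = (-18)**2 = 324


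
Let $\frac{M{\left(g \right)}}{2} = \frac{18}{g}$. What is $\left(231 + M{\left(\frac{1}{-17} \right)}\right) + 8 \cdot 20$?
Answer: $-221$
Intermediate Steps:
$M{\left(g \right)} = \frac{36}{g}$ ($M{\left(g \right)} = 2 \frac{18}{g} = \frac{36}{g}$)
$\left(231 + M{\left(\frac{1}{-17} \right)}\right) + 8 \cdot 20 = \left(231 + \frac{36}{\frac{1}{-17}}\right) + 8 \cdot 20 = \left(231 + \frac{36}{- \frac{1}{17}}\right) + 160 = \left(231 + 36 \left(-17\right)\right) + 160 = \left(231 - 612\right) + 160 = -381 + 160 = -221$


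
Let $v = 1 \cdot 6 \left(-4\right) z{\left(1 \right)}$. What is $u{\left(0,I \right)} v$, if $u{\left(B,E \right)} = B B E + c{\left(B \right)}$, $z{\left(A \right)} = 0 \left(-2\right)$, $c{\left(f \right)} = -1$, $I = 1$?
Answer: $0$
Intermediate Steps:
$z{\left(A \right)} = 0$
$u{\left(B,E \right)} = -1 + E B^{2}$ ($u{\left(B,E \right)} = B B E - 1 = B^{2} E - 1 = E B^{2} - 1 = -1 + E B^{2}$)
$v = 0$ ($v = 1 \cdot 6 \left(-4\right) 0 = 6 \left(-4\right) 0 = \left(-24\right) 0 = 0$)
$u{\left(0,I \right)} v = \left(-1 + 1 \cdot 0^{2}\right) 0 = \left(-1 + 1 \cdot 0\right) 0 = \left(-1 + 0\right) 0 = \left(-1\right) 0 = 0$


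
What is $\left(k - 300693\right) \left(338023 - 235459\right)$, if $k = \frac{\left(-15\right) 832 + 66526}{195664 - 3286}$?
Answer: $- \frac{988830872843352}{32063} \approx -3.084 \cdot 10^{10}$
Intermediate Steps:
$k = \frac{27023}{96189}$ ($k = \frac{-12480 + 66526}{192378} = 54046 \cdot \frac{1}{192378} = \frac{27023}{96189} \approx 0.28094$)
$\left(k - 300693\right) \left(338023 - 235459\right) = \left(\frac{27023}{96189} - 300693\right) \left(338023 - 235459\right) = \left(- \frac{28923331954}{96189}\right) 102564 = - \frac{988830872843352}{32063}$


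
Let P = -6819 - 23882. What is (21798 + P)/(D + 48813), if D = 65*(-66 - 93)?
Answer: -8903/38478 ≈ -0.23138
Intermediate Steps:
P = -30701
D = -10335 (D = 65*(-159) = -10335)
(21798 + P)/(D + 48813) = (21798 - 30701)/(-10335 + 48813) = -8903/38478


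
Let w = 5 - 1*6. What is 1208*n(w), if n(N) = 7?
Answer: 8456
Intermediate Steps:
w = -1 (w = 5 - 6 = -1)
1208*n(w) = 1208*7 = 8456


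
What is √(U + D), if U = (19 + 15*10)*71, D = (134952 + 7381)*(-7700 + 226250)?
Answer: √31106889149 ≈ 1.7637e+5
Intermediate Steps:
D = 31106877150 (D = 142333*218550 = 31106877150)
U = 11999 (U = (19 + 150)*71 = 169*71 = 11999)
√(U + D) = √(11999 + 31106877150) = √31106889149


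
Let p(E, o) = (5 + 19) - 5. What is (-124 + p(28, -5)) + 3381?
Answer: 3276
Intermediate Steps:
p(E, o) = 19 (p(E, o) = 24 - 5 = 19)
(-124 + p(28, -5)) + 3381 = (-124 + 19) + 3381 = -105 + 3381 = 3276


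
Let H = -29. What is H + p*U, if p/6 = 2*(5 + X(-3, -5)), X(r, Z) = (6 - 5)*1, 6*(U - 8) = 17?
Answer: 751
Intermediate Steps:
U = 65/6 (U = 8 + (⅙)*17 = 8 + 17/6 = 65/6 ≈ 10.833)
X(r, Z) = 1 (X(r, Z) = 1*1 = 1)
p = 72 (p = 6*(2*(5 + 1)) = 6*(2*6) = 6*12 = 72)
H + p*U = -29 + 72*(65/6) = -29 + 780 = 751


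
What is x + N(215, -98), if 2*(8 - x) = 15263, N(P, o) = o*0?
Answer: -15247/2 ≈ -7623.5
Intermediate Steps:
N(P, o) = 0
x = -15247/2 (x = 8 - 1/2*15263 = 8 - 15263/2 = -15247/2 ≈ -7623.5)
x + N(215, -98) = -15247/2 + 0 = -15247/2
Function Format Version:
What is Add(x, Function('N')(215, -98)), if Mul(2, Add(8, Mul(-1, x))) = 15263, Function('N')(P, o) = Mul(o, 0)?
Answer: Rational(-15247, 2) ≈ -7623.5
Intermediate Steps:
Function('N')(P, o) = 0
x = Rational(-15247, 2) (x = Add(8, Mul(Rational(-1, 2), 15263)) = Add(8, Rational(-15263, 2)) = Rational(-15247, 2) ≈ -7623.5)
Add(x, Function('N')(215, -98)) = Add(Rational(-15247, 2), 0) = Rational(-15247, 2)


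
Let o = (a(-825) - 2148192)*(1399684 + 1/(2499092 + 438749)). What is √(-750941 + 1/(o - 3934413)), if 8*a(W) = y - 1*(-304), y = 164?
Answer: I*√26041352860332203319175226191498330353101127/5888827906646148027 ≈ 866.57*I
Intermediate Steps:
a(W) = 117/2 (a(W) = (164 - 1*(-304))/8 = (164 + 304)/8 = (⅛)*468 = 117/2)
o = -17666460602578799415/5875682 (o = (117/2 - 2148192)*(1399684 + 1/(2499092 + 438749)) = -4296267*(1399684 + 1/2937841)/2 = -4296267/2*4112049042245/2937841 = -17666460602578799415/5875682 ≈ -3.0067e+12)
√(-750941 + 1/(o - 3934413)) = √(-750941 + 1/(-17666460602578799415/5875682 - 3934413)) = √(-750941 + 1/(-17666483719938444081/5875682)) = √(-750941 - 5875682/17666483719938444081) = √(-13266486951134295142505903/17666483719938444081) = I*√26041352860332203319175226191498330353101127/5888827906646148027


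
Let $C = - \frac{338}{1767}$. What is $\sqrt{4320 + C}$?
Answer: $\frac{\sqrt{13487691234}}{1767} \approx 65.725$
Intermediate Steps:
$C = - \frac{338}{1767}$ ($C = \left(-338\right) \frac{1}{1767} = - \frac{338}{1767} \approx -0.19128$)
$\sqrt{4320 + C} = \sqrt{4320 - \frac{338}{1767}} = \sqrt{\frac{7633102}{1767}} = \frac{\sqrt{13487691234}}{1767}$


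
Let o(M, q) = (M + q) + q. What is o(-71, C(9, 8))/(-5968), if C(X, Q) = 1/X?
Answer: 637/53712 ≈ 0.011860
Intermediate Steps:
o(M, q) = M + 2*q
o(-71, C(9, 8))/(-5968) = (-71 + 2/9)/(-5968) = (-71 + 2*(1/9))*(-1/5968) = (-71 + 2/9)*(-1/5968) = -637/9*(-1/5968) = 637/53712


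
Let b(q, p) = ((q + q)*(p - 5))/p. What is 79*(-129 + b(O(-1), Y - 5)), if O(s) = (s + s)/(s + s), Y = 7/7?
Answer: -19671/2 ≈ -9835.5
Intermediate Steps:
Y = 1 (Y = 7*(⅐) = 1)
O(s) = 1 (O(s) = (2*s)/((2*s)) = (2*s)*(1/(2*s)) = 1)
b(q, p) = 2*q*(-5 + p)/p (b(q, p) = ((2*q)*(-5 + p))/p = (2*q*(-5 + p))/p = 2*q*(-5 + p)/p)
79*(-129 + b(O(-1), Y - 5)) = 79*(-129 + 2*1*(-5 + (1 - 5))/(1 - 5)) = 79*(-129 + 2*1*(-5 - 4)/(-4)) = 79*(-129 + 2*1*(-¼)*(-9)) = 79*(-129 + 9/2) = 79*(-249/2) = -19671/2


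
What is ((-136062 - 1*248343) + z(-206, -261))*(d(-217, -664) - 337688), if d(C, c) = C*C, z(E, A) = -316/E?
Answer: 11505848070643/103 ≈ 1.1171e+11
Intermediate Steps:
d(C, c) = C²
((-136062 - 1*248343) + z(-206, -261))*(d(-217, -664) - 337688) = ((-136062 - 1*248343) - 316/(-206))*((-217)² - 337688) = ((-136062 - 248343) - 316*(-1/206))*(47089 - 337688) = (-384405 + 158/103)*(-290599) = -39593557/103*(-290599) = 11505848070643/103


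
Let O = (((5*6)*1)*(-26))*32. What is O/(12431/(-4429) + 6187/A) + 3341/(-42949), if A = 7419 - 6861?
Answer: -529881455703301/175796484605 ≈ -3014.2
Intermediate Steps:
A = 558
O = -24960 (O = ((30*1)*(-26))*32 = (30*(-26))*32 = -780*32 = -24960)
O/(12431/(-4429) + 6187/A) + 3341/(-42949) = -24960/(12431/(-4429) + 6187/558) + 3341/(-42949) = -24960/(12431*(-1/4429) + 6187*(1/558)) + 3341*(-1/42949) = -24960/(-12431/4429 + 6187/558) - 3341/42949 = -24960/20465725/2471382 - 3341/42949 = -24960*2471382/20465725 - 3341/42949 = -12337138944/4093145 - 3341/42949 = -529881455703301/175796484605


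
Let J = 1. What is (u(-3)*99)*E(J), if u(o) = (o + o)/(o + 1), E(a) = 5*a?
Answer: 1485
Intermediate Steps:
u(o) = 2*o/(1 + o) (u(o) = (2*o)/(1 + o) = 2*o/(1 + o))
(u(-3)*99)*E(J) = ((2*(-3)/(1 - 3))*99)*(5*1) = ((2*(-3)/(-2))*99)*5 = ((2*(-3)*(-½))*99)*5 = (3*99)*5 = 297*5 = 1485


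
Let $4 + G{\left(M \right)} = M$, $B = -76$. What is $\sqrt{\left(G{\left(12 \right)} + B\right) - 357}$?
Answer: $5 i \sqrt{17} \approx 20.616 i$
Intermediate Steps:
$G{\left(M \right)} = -4 + M$
$\sqrt{\left(G{\left(12 \right)} + B\right) - 357} = \sqrt{\left(\left(-4 + 12\right) - 76\right) - 357} = \sqrt{\left(8 - 76\right) - 357} = \sqrt{-68 - 357} = \sqrt{-425} = 5 i \sqrt{17}$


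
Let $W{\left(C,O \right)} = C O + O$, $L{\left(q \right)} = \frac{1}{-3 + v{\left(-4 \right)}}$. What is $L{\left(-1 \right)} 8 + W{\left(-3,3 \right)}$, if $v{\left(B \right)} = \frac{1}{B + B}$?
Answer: $- \frac{214}{25} \approx -8.56$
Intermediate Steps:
$v{\left(B \right)} = \frac{1}{2 B}$
$L{\left(q \right)} = - \frac{8}{25}$ ($L{\left(q \right)} = \frac{1}{-3 + \frac{1}{2 \left(-4\right)}} = \frac{1}{-3 + \frac{1}{2} \left(- \frac{1}{4}\right)} = \frac{1}{-3 - \frac{1}{8}} = \frac{1}{- \frac{25}{8}} = - \frac{8}{25}$)
$W{\left(C,O \right)} = O + C O$
$L{\left(-1 \right)} 8 + W{\left(-3,3 \right)} = \left(- \frac{8}{25}\right) 8 + 3 \left(1 - 3\right) = - \frac{64}{25} + 3 \left(-2\right) = - \frac{64}{25} - 6 = - \frac{214}{25}$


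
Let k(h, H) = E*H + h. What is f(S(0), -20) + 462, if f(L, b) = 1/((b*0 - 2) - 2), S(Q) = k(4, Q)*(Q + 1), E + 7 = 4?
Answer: 1847/4 ≈ 461.75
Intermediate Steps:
E = -3 (E = -7 + 4 = -3)
k(h, H) = h - 3*H (k(h, H) = -3*H + h = h - 3*H)
S(Q) = (1 + Q)*(4 - 3*Q) (S(Q) = (4 - 3*Q)*(Q + 1) = (4 - 3*Q)*(1 + Q) = (1 + Q)*(4 - 3*Q))
f(L, b) = -1/4 (f(L, b) = 1/((0 - 2) - 2) = 1/(-2 - 2) = 1/(-4) = -1/4)
f(S(0), -20) + 462 = -1/4 + 462 = 1847/4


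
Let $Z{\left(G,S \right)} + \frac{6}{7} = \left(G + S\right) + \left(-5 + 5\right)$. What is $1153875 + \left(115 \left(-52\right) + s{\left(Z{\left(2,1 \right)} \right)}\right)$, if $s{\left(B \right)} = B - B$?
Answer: $1147895$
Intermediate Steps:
$Z{\left(G,S \right)} = - \frac{6}{7} + G + S$ ($Z{\left(G,S \right)} = - \frac{6}{7} + \left(\left(G + S\right) + \left(-5 + 5\right)\right) = - \frac{6}{7} + \left(\left(G + S\right) + 0\right) = - \frac{6}{7} + \left(G + S\right) = - \frac{6}{7} + G + S$)
$s{\left(B \right)} = 0$
$1153875 + \left(115 \left(-52\right) + s{\left(Z{\left(2,1 \right)} \right)}\right) = 1153875 + \left(115 \left(-52\right) + 0\right) = 1153875 + \left(-5980 + 0\right) = 1153875 - 5980 = 1147895$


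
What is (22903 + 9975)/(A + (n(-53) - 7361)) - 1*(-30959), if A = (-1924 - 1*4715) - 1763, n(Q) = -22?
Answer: 488654937/15785 ≈ 30957.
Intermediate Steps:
A = -8402 (A = (-1924 - 4715) - 1763 = -6639 - 1763 = -8402)
(22903 + 9975)/(A + (n(-53) - 7361)) - 1*(-30959) = (22903 + 9975)/(-8402 + (-22 - 7361)) - 1*(-30959) = 32878/(-8402 - 7383) + 30959 = 32878/(-15785) + 30959 = 32878*(-1/15785) + 30959 = -32878/15785 + 30959 = 488654937/15785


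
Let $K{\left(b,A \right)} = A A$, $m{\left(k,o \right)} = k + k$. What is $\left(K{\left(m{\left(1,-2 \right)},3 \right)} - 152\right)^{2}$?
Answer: $20449$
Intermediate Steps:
$m{\left(k,o \right)} = 2 k$
$K{\left(b,A \right)} = A^{2}$
$\left(K{\left(m{\left(1,-2 \right)},3 \right)} - 152\right)^{2} = \left(3^{2} - 152\right)^{2} = \left(9 - 152\right)^{2} = \left(-143\right)^{2} = 20449$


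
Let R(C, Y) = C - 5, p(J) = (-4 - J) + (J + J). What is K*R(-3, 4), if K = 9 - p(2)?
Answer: -88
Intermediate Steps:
p(J) = -4 + J (p(J) = (-4 - J) + 2*J = -4 + J)
R(C, Y) = -5 + C
K = 11 (K = 9 - (-4 + 2) = 9 - 1*(-2) = 9 + 2 = 11)
K*R(-3, 4) = 11*(-5 - 3) = 11*(-8) = -88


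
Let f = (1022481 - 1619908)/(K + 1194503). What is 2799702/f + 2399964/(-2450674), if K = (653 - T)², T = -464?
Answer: -8378131961823672522/732049407899 ≈ -1.1445e+7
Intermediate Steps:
K = 1247689 (K = (653 - 1*(-464))² = (653 + 464)² = 1117² = 1247689)
f = -597427/2442192 (f = (1022481 - 1619908)/(1247689 + 1194503) = -597427/2442192 ≈ -0.24463)
2799702/f + 2399964/(-2450674) = 2799702/(-597427/2442192) + 2399964/(-2450674) = 2799702*(-2442192/597427) + 2399964*(-1/2450674) = -6837409826784/597427 - 1199982/1225337 = -8378131961823672522/732049407899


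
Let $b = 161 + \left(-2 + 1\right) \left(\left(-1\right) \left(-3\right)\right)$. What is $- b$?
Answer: $-158$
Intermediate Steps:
$b = 158$ ($b = 161 - 3 = 158$)
$- b = \left(-1\right) 158 = -158$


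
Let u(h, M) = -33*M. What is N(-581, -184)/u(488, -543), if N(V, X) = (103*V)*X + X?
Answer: 11010928/17919 ≈ 614.48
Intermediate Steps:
N(V, X) = X + 103*V*X (N(V, X) = 103*V*X + X = X + 103*V*X)
N(-581, -184)/u(488, -543) = (-184*(1 + 103*(-581)))/((-33*(-543))) = -184*(1 - 59843)/17919 = -184*(-59842)*(1/17919) = 11010928*(1/17919) = 11010928/17919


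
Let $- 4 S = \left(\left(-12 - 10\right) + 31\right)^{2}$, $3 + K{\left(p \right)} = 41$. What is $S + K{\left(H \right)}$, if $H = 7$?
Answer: $\frac{71}{4} \approx 17.75$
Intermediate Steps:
$K{\left(p \right)} = 38$ ($K{\left(p \right)} = -3 + 41 = 38$)
$S = - \frac{81}{4}$ ($S = - \frac{\left(\left(-12 - 10\right) + 31\right)^{2}}{4} = - \frac{\left(-22 + 31\right)^{2}}{4} = - \frac{9^{2}}{4} = \left(- \frac{1}{4}\right) 81 = - \frac{81}{4} \approx -20.25$)
$S + K{\left(H \right)} = - \frac{81}{4} + 38 = \frac{71}{4}$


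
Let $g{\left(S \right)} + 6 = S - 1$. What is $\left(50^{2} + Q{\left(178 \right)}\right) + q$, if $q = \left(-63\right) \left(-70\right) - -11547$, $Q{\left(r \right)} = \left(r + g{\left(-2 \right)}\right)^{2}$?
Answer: $47018$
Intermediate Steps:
$g{\left(S \right)} = -7 + S$ ($g{\left(S \right)} = -6 + \left(S - 1\right) = -6 + \left(-1 + S\right) = -7 + S$)
$Q{\left(r \right)} = \left(-9 + r\right)^{2}$ ($Q{\left(r \right)} = \left(r - 9\right)^{2} = \left(-9 + r\right)^{2}$)
$q = 15957$ ($q = 4410 + 11547 = 15957$)
$\left(50^{2} + Q{\left(178 \right)}\right) + q = \left(50^{2} + \left(-9 + 178\right)^{2}\right) + 15957 = \left(2500 + 169^{2}\right) + 15957 = \left(2500 + 28561\right) + 15957 = 31061 + 15957 = 47018$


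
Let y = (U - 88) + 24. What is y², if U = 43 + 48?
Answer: 729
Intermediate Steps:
U = 91
y = 27 (y = (91 - 88) + 24 = 3 + 24 = 27)
y² = 27² = 729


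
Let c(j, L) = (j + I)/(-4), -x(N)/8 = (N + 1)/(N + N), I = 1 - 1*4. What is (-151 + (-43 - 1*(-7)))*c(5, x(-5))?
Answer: 187/2 ≈ 93.500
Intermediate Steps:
I = -3 (I = 1 - 4 = -3)
x(N) = -4*(1 + N)/N (x(N) = -8*(N + 1)/(N + N) = -8*(1 + N)/(2*N) = -8*(1 + N)*1/(2*N) = -4*(1 + N)/N)
c(j, L) = ¾ - j/4 (c(j, L) = (j - 3)/(-4) = -(-3 + j)/4 = ¾ - j/4)
(-151 + (-43 - 1*(-7)))*c(5, x(-5)) = (-151 + (-43 - 1*(-7)))*(¾ - ¼*5) = (-151 + (-43 + 7))*(¾ - 5/4) = (-151 - 36)*(-½) = -187*(-½) = 187/2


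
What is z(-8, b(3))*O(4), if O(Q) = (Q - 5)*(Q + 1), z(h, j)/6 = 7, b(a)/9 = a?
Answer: -210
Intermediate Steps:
b(a) = 9*a
z(h, j) = 42 (z(h, j) = 6*7 = 42)
O(Q) = (1 + Q)*(-5 + Q) (O(Q) = (-5 + Q)*(1 + Q) = (1 + Q)*(-5 + Q))
z(-8, b(3))*O(4) = 42*(-5 + 4**2 - 4*4) = 42*(-5 + 16 - 16) = 42*(-5) = -210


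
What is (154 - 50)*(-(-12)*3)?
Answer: 3744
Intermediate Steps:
(154 - 50)*(-(-12)*3) = 104*(-3*(-12)) = 104*36 = 3744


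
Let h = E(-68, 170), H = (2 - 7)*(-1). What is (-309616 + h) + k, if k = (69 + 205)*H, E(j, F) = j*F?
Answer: -319806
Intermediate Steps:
H = 5 (H = -5*(-1) = 5)
E(j, F) = F*j
k = 1370 (k = (69 + 205)*5 = 274*5 = 1370)
h = -11560 (h = 170*(-68) = -11560)
(-309616 + h) + k = (-309616 - 11560) + 1370 = -321176 + 1370 = -319806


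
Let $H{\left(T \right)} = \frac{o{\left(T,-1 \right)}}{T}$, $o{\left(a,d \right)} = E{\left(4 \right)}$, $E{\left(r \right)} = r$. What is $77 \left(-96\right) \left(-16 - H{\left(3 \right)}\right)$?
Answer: $128128$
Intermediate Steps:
$o{\left(a,d \right)} = 4$
$H{\left(T \right)} = \frac{4}{T}$
$77 \left(-96\right) \left(-16 - H{\left(3 \right)}\right) = 77 \left(-96\right) \left(-16 - \frac{4}{3}\right) = - 7392 \left(-16 - 4 \cdot \frac{1}{3}\right) = - 7392 \left(-16 - \frac{4}{3}\right) = \left(-7392\right) \left(- \frac{52}{3}\right) = 128128$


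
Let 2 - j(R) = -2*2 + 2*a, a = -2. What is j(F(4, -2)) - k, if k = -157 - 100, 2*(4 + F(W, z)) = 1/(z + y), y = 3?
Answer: 267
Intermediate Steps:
F(W, z) = -4 + 1/(2*(3 + z)) (F(W, z) = -4 + 1/(2*(z + 3)) = -4 + 1/(2*(3 + z)))
k = -257
j(R) = 10 (j(R) = 2 - (-2*2 + 2*(-2)) = 2 - (-4 - 4) = 2 - 1*(-8) = 2 + 8 = 10)
j(F(4, -2)) - k = 10 - 1*(-257) = 10 + 257 = 267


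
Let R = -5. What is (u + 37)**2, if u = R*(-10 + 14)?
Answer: 289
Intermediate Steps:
u = -20 (u = -5*(-10 + 14) = -5*4 = -20)
(u + 37)**2 = (-20 + 37)**2 = 17**2 = 289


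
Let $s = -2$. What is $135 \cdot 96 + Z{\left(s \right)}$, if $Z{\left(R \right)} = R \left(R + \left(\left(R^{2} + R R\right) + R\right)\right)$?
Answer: $12952$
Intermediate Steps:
$Z{\left(R \right)} = R \left(2 R + 2 R^{2}\right)$ ($Z{\left(R \right)} = R \left(R + \left(\left(R^{2} + R^{2}\right) + R\right)\right) = R \left(R + \left(2 R^{2} + R\right)\right) = R \left(R + \left(R + 2 R^{2}\right)\right) = R \left(2 R + 2 R^{2}\right)$)
$135 \cdot 96 + Z{\left(s \right)} = 135 \cdot 96 + 2 \left(-2\right)^{2} \left(1 - 2\right) = 12960 + 2 \cdot 4 \left(-1\right) = 12960 - 8 = 12952$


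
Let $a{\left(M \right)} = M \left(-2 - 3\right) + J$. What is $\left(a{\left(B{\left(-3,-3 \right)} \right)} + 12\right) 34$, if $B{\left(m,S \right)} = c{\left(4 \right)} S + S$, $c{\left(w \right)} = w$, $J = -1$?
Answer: $2924$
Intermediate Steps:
$B{\left(m,S \right)} = 5 S$ ($B{\left(m,S \right)} = 4 S + S = 5 S$)
$a{\left(M \right)} = -1 - 5 M$ ($a{\left(M \right)} = M \left(-2 - 3\right) - 1 = M \left(-5\right) - 1 = - 5 M - 1 = -1 - 5 M$)
$\left(a{\left(B{\left(-3,-3 \right)} \right)} + 12\right) 34 = \left(\left(-1 - 5 \cdot 5 \left(-3\right)\right) + 12\right) 34 = \left(\left(-1 - -75\right) + 12\right) 34 = \left(\left(-1 + 75\right) + 12\right) 34 = \left(74 + 12\right) 34 = 86 \cdot 34 = 2924$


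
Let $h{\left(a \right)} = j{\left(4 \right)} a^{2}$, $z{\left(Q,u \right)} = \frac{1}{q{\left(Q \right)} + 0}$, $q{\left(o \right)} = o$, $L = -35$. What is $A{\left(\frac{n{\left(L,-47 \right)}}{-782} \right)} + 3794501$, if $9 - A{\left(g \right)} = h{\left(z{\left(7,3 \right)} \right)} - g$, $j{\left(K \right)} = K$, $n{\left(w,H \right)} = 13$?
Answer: $\frac{145398030415}{38318} \approx 3.7945 \cdot 10^{6}$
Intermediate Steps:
$z{\left(Q,u \right)} = \frac{1}{Q}$ ($z{\left(Q,u \right)} = \frac{1}{Q + 0} = \frac{1}{Q}$)
$h{\left(a \right)} = 4 a^{2}$
$A{\left(g \right)} = \frac{437}{49} + g$ ($A{\left(g \right)} = 9 - \left(4 \left(\frac{1}{7}\right)^{2} - g\right) = 9 - \left(\frac{4}{49} - g\right) = 9 + \left(- \frac{4}{49} + g\right) = \frac{437}{49} + g$)
$A{\left(\frac{n{\left(L,-47 \right)}}{-782} \right)} + 3794501 = \left(\frac{437}{49} + \frac{13}{-782}\right) + 3794501 = \left(\frac{437}{49} + 13 \left(- \frac{1}{782}\right)\right) + 3794501 = \left(\frac{437}{49} - \frac{13}{782}\right) + 3794501 = \frac{341097}{38318} + 3794501 = \frac{145398030415}{38318}$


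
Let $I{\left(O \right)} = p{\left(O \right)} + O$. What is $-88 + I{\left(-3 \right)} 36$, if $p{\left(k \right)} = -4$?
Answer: $-340$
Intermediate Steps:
$I{\left(O \right)} = -4 + O$
$-88 + I{\left(-3 \right)} 36 = -88 + \left(-4 - 3\right) 36 = -88 - 252 = -340$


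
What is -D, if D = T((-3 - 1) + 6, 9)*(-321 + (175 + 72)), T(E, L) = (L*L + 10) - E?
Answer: 6586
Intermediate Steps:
T(E, L) = 10 + L² - E (T(E, L) = (L² + 10) - E = (10 + L²) - E = 10 + L² - E)
D = -6586 (D = (10 + 9² - ((-3 - 1) + 6))*(-321 + (175 + 72)) = (10 + 81 - (-4 + 6))*(-321 + 247) = (10 + 81 - 1*2)*(-74) = (10 + 81 - 2)*(-74) = 89*(-74) = -6586)
-D = -1*(-6586) = 6586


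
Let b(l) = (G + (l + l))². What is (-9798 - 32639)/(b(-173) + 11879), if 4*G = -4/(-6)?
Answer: -1527732/4733269 ≈ -0.32276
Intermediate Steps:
G = ⅙ (G = (-4/(-6))/4 = (-4*(-⅙))/4 = (¼)*(⅔) = ⅙ ≈ 0.16667)
b(l) = (⅙ + 2*l)² (b(l) = (⅙ + (l + l))² = (⅙ + 2*l)²)
(-9798 - 32639)/(b(-173) + 11879) = (-9798 - 32639)/((1 + 12*(-173))²/36 + 11879) = -42437/((1 - 2076)²/36 + 11879) = -42437/((1/36)*(-2075)² + 11879) = -42437/((1/36)*4305625 + 11879) = -42437/(4305625/36 + 11879) = -42437/4733269/36 = -42437*36/4733269 = -1527732/4733269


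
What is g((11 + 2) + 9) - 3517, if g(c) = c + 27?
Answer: -3468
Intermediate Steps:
g(c) = 27 + c
g((11 + 2) + 9) - 3517 = (27 + ((11 + 2) + 9)) - 3517 = (27 + (13 + 9)) - 3517 = (27 + 22) - 3517 = 49 - 3517 = -3468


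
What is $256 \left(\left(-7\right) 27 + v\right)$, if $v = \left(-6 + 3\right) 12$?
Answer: $-57600$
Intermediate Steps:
$v = -36$ ($v = \left(-3\right) 12 = -36$)
$256 \left(\left(-7\right) 27 + v\right) = 256 \left(\left(-7\right) 27 - 36\right) = 256 \left(-189 - 36\right) = 256 \left(-225\right) = -57600$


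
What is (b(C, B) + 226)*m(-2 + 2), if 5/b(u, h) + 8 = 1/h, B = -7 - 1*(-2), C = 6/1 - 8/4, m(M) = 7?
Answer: 64687/41 ≈ 1577.7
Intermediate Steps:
C = 4 (C = 6*1 - 8*¼ = 6 - 2 = 4)
B = -5 (B = -7 + 2 = -5)
b(u, h) = 5/(-8 + 1/h)
(b(C, B) + 226)*m(-2 + 2) = (-5*(-5)/(-1 + 8*(-5)) + 226)*7 = (-5*(-5)/(-1 - 40) + 226)*7 = (-5*(-5)/(-41) + 226)*7 = (-5*(-5)*(-1/41) + 226)*7 = (-25/41 + 226)*7 = (9241/41)*7 = 64687/41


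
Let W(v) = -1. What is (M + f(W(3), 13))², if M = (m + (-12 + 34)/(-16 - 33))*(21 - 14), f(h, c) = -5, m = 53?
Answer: 6451600/49 ≈ 1.3167e+5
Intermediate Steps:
M = 2575/7 (M = (53 + (-12 + 34)/(-16 - 33))*(21 - 14) = (53 + 22/(-49))*7 = (53 + 22*(-1/49))*7 = (53 - 22/49)*7 = (2575/49)*7 = 2575/7 ≈ 367.86)
(M + f(W(3), 13))² = (2575/7 - 5)² = (2540/7)² = 6451600/49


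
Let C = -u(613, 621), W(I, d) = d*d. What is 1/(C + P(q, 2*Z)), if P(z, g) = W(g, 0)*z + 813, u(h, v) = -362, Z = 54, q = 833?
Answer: 1/1175 ≈ 0.00085106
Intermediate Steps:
W(I, d) = d²
P(z, g) = 813 (P(z, g) = 0²*z + 813 = 0*z + 813 = 0 + 813 = 813)
C = 362 (C = -1*(-362) = 362)
1/(C + P(q, 2*Z)) = 1/(362 + 813) = 1/1175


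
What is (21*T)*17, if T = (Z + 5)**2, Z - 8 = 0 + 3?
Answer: 91392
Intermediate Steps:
Z = 11 (Z = 8 + (0 + 3) = 8 + 3 = 11)
T = 256 (T = (11 + 5)**2 = 16**2 = 256)
(21*T)*17 = (21*256)*17 = 5376*17 = 91392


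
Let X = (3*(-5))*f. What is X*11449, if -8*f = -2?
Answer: -171735/4 ≈ -42934.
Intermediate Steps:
f = ¼ (f = -⅛*(-2) = ¼ ≈ 0.25000)
X = -15/4 (X = (3*(-5))*(¼) = -15*¼ = -15/4 ≈ -3.7500)
X*11449 = -15/4*11449 = -171735/4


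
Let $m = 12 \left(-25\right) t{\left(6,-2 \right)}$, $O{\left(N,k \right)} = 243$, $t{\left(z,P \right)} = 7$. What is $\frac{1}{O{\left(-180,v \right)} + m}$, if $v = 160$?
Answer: $- \frac{1}{1857} \approx -0.0005385$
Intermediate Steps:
$m = -2100$ ($m = 12 \left(-25\right) 7 = \left(-300\right) 7 = -2100$)
$\frac{1}{O{\left(-180,v \right)} + m} = \frac{1}{243 - 2100} = \frac{1}{-1857} = - \frac{1}{1857}$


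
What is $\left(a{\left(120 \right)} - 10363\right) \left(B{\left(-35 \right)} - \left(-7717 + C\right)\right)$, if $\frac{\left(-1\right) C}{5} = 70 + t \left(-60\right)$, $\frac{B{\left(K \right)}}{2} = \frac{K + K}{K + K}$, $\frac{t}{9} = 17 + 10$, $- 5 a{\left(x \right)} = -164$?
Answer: $\frac{3348585981}{5} \approx 6.6972 \cdot 10^{8}$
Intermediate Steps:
$a{\left(x \right)} = \frac{164}{5}$ ($a{\left(x \right)} = \left(- \frac{1}{5}\right) \left(-164\right) = \frac{164}{5}$)
$t = 243$ ($t = 9 \left(17 + 10\right) = 9 \cdot 27 = 243$)
$B{\left(K \right)} = 2$ ($B{\left(K \right)} = 2 \frac{K + K}{K + K} = 2 \frac{2 K}{2 K} = 2 \cdot 2 K \frac{1}{2 K} = 2 \cdot 1 = 2$)
$C = 72550$ ($C = - 5 \left(70 + 243 \left(-60\right)\right) = - 5 \left(70 - 14580\right) = \left(-5\right) \left(-14510\right) = 72550$)
$\left(a{\left(120 \right)} - 10363\right) \left(B{\left(-35 \right)} - \left(-7717 + C\right)\right) = \left(\frac{164}{5} - 10363\right) \left(2 + \left(7717 - 72550\right)\right) = - \frac{51651 \left(2 + \left(7717 - 72550\right)\right)}{5} = - \frac{51651 \left(2 - 64833\right)}{5} = \left(- \frac{51651}{5}\right) \left(-64831\right) = \frac{3348585981}{5}$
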